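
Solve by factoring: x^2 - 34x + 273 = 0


We need two numbers that multiply to 273 and add to -34.
Those numbers are -21 and -13 (since (-21) * (-13) = 273 and (-21) + (-13) = -34).
So x^2 - 34x + 273 = (x - 21)(x - 13) = 0
Setting each factor to zero: x = 21 or x = 13

x = 13, x = 21


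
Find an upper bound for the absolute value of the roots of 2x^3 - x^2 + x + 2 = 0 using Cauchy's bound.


Cauchy's bound: all roots r satisfy |r| <= 1 + max(|a_i/a_n|) for i = 0,...,n-1
where a_n is the leading coefficient.

Coefficients: [2, -1, 1, 2]
Leading coefficient a_n = 2
Ratios |a_i/a_n|: 1/2, 1/2, 1
Maximum ratio: 1
Cauchy's bound: |r| <= 1 + 1 = 2

Upper bound = 2


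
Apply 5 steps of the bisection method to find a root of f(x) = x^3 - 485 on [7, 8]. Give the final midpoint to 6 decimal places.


f(x) = x^3 - 485
f(7) = -142 < 0
f(8) = 27 > 0

Step 1: midpoint = (7.000000 + 8.000000)/2 = 7.500000
  f(7.500000) = -63.125000
  f(mid) < 0, so root is in [7.500000, 8.000000]

Step 2: midpoint = (7.500000 + 8.000000)/2 = 7.750000
  f(7.750000) = -19.515625
  f(mid) < 0, so root is in [7.750000, 8.000000]

Step 3: midpoint = (7.750000 + 8.000000)/2 = 7.875000
  f(7.875000) = 3.373047
  f(mid) > 0, so root is in [7.750000, 7.875000]

Step 4: midpoint = (7.750000 + 7.875000)/2 = 7.812500
  f(7.812500) = -8.162842
  f(mid) < 0, so root is in [7.812500, 7.875000]

Step 5: midpoint = (7.812500 + 7.875000)/2 = 7.843750
  f(7.843750) = -2.417877
  f(mid) < 0, so root is in [7.843750, 7.875000]

midpoint = 7.843750


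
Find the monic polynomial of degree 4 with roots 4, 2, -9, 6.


A monic polynomial with roots 4, 2, -9, 6 is:
p(x) = (x - 4)(x - 2)(x + 9)(x - 6)
After multiplying by (x - 4): x - 4
After multiplying by (x - 2): x^2 - 6x + 8
After multiplying by (x + 9): x^3 + 3x^2 - 46x + 72
After multiplying by (x - 6): x^4 - 3x^3 - 64x^2 + 348x - 432

x^4 - 3x^3 - 64x^2 + 348x - 432


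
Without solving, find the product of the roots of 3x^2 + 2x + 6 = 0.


By Vieta's formulas for ax^2 + bx + c = 0:
  Sum of roots = -b/a
  Product of roots = c/a

Here a = 3, b = 2, c = 6
Sum = -(2)/3 = -2/3
Product = 6/3 = 2

Product = 2


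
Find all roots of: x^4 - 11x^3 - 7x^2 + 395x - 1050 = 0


Let p(x) = x^4 - 11x^3 - 7x^2 + 395x - 1050. By the rational root theorem (leading coefficient 1), any rational root is an integer divisor of 1050: try ±1, ±2, ... in turn.
Test x = 1: value = -672 ≠ 0.
Test x = -1: value = -1440 ≠ 0.
Test x = 2: value = -360 ≠ 0.
Test x = -2: value = -1764 ≠ 0.
Test x = 3: value = -144 ≠ 0.
Test x = -3: value = -1920 ≠ 0.
Test x = 5: value = 0 ✓, so (x - 5) is a factor.
Synthetic division by (x - 5): bring down 1; 1(5) - 11 = -6; (-6)(5) - 7 = -37; (-37)(5) + 395 = 210; 210(5) - 1050 = 0 → quotient x^3 - 6x^2 - 37x + 210, remainder 0.
Continue with the quotient x^3 - 6x^2 - 37x + 210 (candidates must divide 210; re-test x = 5 first in case it repeats).
Test x = 5: value = 0 ✓, so (x - 5) is a factor.
Synthetic division by (x - 5): bring down 1; 1(5) - 6 = -1; (-1)(5) - 37 = -42; (-42)(5) + 210 = 0 → quotient x^2 - x - 42, remainder 0.
Solve the quadratic x^2 - x - 42 = 0: discriminant = (-1)^2 - 4(1)(-42) = 1 + 168 = 169.
sqrt(169) = 13, so x = (1 ± 13)/2: x = 7 or x = -6.
Collecting all roots found:

x = -6, x = 5 (multiplicity 2), x = 7


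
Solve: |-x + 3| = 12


An absolute value equation |expr| = 12 gives two cases:
Case 1: -x + 3 = 12
  -x = 9, so x = -9
Case 2: -x + 3 = -12
  -x = -15, so x = 15

x = -9, x = 15


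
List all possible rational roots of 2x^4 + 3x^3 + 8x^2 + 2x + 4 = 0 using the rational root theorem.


Rational root theorem: possible roots are ±p/q where:
  p divides the constant term (4): p ∈ {1, 2, 4}
  q divides the leading coefficient (2): q ∈ {1, 2}

All possible rational roots: -4, -2, -1, -1/2, 1/2, 1, 2, 4

-4, -2, -1, -1/2, 1/2, 1, 2, 4


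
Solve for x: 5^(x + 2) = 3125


Express both sides with the same base.
3125 = 5^5
Since the bases match, equate exponents: x + 2 = 5
So x = 5 - (2) = 3

x = 3


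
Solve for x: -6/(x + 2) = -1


Multiply both sides by (x + 2): -6 = -1(x + 2)
Distribute: -6 = -x - 2
-x = -6 + 2 = -4
x = 4

x = 4


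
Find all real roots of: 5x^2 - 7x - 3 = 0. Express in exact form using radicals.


Using the quadratic formula: x = (-b ± sqrt(b^2 - 4ac)) / (2a)
Here a = 5, b = -7, c = -3
Discriminant = b^2 - 4ac = (-7)^2 - 4(5)(-3) = 49 + 60 = 109
Since discriminant = 109 > 0, there are two real roots.
x = (7 ± sqrt(109)) / 10
Numerically: x ≈ 1.7440 or x ≈ -0.3440

x = (7 + sqrt(109)) / 10 or x = (7 - sqrt(109)) / 10


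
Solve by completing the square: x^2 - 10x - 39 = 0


Start: x^2 - 10x - 39 = 0
Move constant: x^2 - 10x = 39
Half of -10 is -5, squared is 25
Add 25 to both sides: x^2 - 10x + 25 = 64
(x - 5)^2 = 64
x - 5 = ±8
x = 5 + 8 = 13 or x = 5 - 8 = -3

x = -3, x = 13


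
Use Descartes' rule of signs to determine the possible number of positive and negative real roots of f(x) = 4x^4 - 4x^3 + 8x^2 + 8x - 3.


Descartes' rule of signs:

For positive roots, count sign changes in f(x) = 4x^4 - 4x^3 + 8x^2 + 8x - 3:
Signs of coefficients: +, -, +, +, -
Number of sign changes: 3
Possible positive real roots: 3, 1

For negative roots, examine f(-x) = 4x^4 + 4x^3 + 8x^2 - 8x - 3:
Signs of coefficients: +, +, +, -, -
Number of sign changes: 1
Possible negative real roots: 1

Positive roots: 3 or 1; Negative roots: 1


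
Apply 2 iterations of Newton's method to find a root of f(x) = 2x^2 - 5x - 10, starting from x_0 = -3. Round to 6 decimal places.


Newton's method: x_(n+1) = x_n - f(x_n)/f'(x_n)
f(x) = 2x^2 - 5x - 10
f'(x) = 4x - 5

Iteration 1:
  f(-3.000000) = 23.000000
  f'(-3.000000) = -17.000000
  x_1 = -3.000000 - (23.000000)/(-17.000000) = -1.647059

Iteration 2:
  f(-1.647059) = 3.660900
  f'(-1.647059) = -11.588235
  x_2 = -1.647059 - (3.660900)/(-11.588235) = -1.331144

x_2 = -1.331144


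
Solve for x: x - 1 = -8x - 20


Starting with: x - 1 = -8x - 20
Move all x terms to left: (1 + 8)x = -20 + 1
Simplify: 9x = -19
Divide both sides by 9: x = -19/9

x = -19/9


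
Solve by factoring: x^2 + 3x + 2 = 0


We need two numbers that multiply to 2 and add to 3.
Those numbers are 1 and 2 (since 1 * 2 = 2 and 1 + 2 = 3).
So x^2 + 3x + 2 = (x + 1)(x + 2) = 0
Setting each factor to zero: x = -1 or x = -2

x = -2, x = -1


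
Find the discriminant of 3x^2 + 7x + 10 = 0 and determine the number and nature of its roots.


For ax^2 + bx + c = 0, discriminant D = b^2 - 4ac
Here a = 3, b = 7, c = 10
D = (7)^2 - 4(3)(10) = 49 - 120 = -71

D = -71 < 0
The equation has no real roots (2 complex conjugate roots).

Discriminant = -71, no real roots (2 complex conjugate roots)


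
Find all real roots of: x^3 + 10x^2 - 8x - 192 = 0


Let p(x) = x^3 + 10x^2 - 8x - 192. By the rational root theorem (leading coefficient 1), any rational root is an integer divisor of 192: try ±1, ±2, ... in turn.
Test x = 1: value = -189 ≠ 0.
Test x = -1: value = -175 ≠ 0.
Test x = 2: value = -160 ≠ 0.
Test x = -2: value = -144 ≠ 0.
Test x = 3: value = -99 ≠ 0.
Test x = -3: value = -105 ≠ 0.
Test x = 4: value = 0 ✓, so (x - 4) is a factor.
Synthetic division by (x - 4): bring down 1; 1(4) + 10 = 14; 14(4) - 8 = 48; 48(4) - 192 = 0 → quotient x^2 + 14x + 48, remainder 0.
Solve the quadratic x^2 + 14x + 48 = 0: discriminant = 14^2 - 4(1)(48) = 196 - 192 = 4.
sqrt(4) = 2, so x = (-14 ± 2)/2: x = -6 or x = -8.

x = -8, x = -6, x = 4


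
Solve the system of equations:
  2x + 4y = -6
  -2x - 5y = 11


Using Cramer's rule:
Determinant D = (2)(-5) - (-2)(4) = -10 + 8 = -2
Dx = (-6)(-5) - (11)(4) = 30 - 44 = -14
Dy = (2)(11) - (-2)(-6) = 22 - 12 = 10
x = Dx/D = -14/-2 = 7
y = Dy/D = 10/-2 = -5

x = 7, y = -5


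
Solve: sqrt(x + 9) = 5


Square both sides: x + 9 = 5^2 = 25
x = 25 - 9 = 16
x = 16
Check: sqrt(1*16 + 9) = sqrt(25) = 5 ✓

x = 16


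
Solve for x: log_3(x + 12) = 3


Convert to exponential form: x + 12 = 3^3 = 27
x = 27 - 12 = 15
Check: log_3(15 + 12) = log_3(27) = log_3(27) = 3 ✓

x = 15


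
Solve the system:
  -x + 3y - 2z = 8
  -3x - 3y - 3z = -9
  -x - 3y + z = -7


Using Cramer's rule. Expand each determinant along the first row.
D  = (-1)*[(-3)*1 - (-3)*(-3)] - 3*[(-3)*1 - (-3)*(-1)] + (-2)*[(-3)*(-3) - (-3)*(-1)]
  = (-1)*(-12) - 3*(-6) + (-2)*(6) = 18
Dx = 8*[(-3)*1 - (-3)*(-3)] - 3*[(-9)*1 - (-3)*(-7)] + (-2)*[(-9)*(-3) - (-3)*(-7)]
  = 8*(-12) - 3*(-30) + (-2)*(6) = -18
Dy = (-1)*[(-9)*1 - (-3)*(-7)] - 8*[(-3)*1 - (-3)*(-1)] + (-2)*[(-3)*(-7) - (-9)*(-1)]
  = (-1)*(-30) - 8*(-6) + (-2)*(12) = 54
Dz = (-1)*[(-3)*(-7) - (-9)*(-3)] - 3*[(-3)*(-7) - (-9)*(-1)] + 8*[(-3)*(-3) - (-3)*(-1)]
  = (-1)*(-6) - 3*(12) + 8*(6) = 18
x = Dx/D = -18/18 = -1, y = Dy/D = 54/18 = 3, z = Dz/D = 18/18 = 1
Check eq1: (-1)(-1) + (3)(3) + (-2)(1) = 8 = 8 ✓
Check eq2: (-3)(-1) + (-3)(3) + (-3)(1) = -9 = -9 ✓
Check eq3: (-1)(-1) + (-3)(3) + (1)(1) = -7 = -7 ✓

x = -1, y = 3, z = 1


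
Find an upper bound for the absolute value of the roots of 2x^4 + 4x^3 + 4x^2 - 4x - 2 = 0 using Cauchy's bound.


Cauchy's bound: all roots r satisfy |r| <= 1 + max(|a_i/a_n|) for i = 0,...,n-1
where a_n is the leading coefficient.

Coefficients: [2, 4, 4, -4, -2]
Leading coefficient a_n = 2
Ratios |a_i/a_n|: 2, 2, 2, 1
Maximum ratio: 2
Cauchy's bound: |r| <= 1 + 2 = 3

Upper bound = 3


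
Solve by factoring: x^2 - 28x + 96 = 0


We need two numbers that multiply to 96 and add to -28.
Those numbers are -24 and -4 (since (-24) * (-4) = 96 and (-24) + (-4) = -28).
So x^2 - 28x + 96 = (x - 24)(x - 4) = 0
Setting each factor to zero: x = 24 or x = 4

x = 4, x = 24


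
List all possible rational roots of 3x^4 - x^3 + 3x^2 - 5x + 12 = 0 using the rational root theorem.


Rational root theorem: possible roots are ±p/q where:
  p divides the constant term (12): p ∈ {1, 2, 3, 4, 6, 12}
  q divides the leading coefficient (3): q ∈ {1, 3}

All possible rational roots: -12, -6, -4, -3, -2, -4/3, -1, -2/3, -1/3, 1/3, 2/3, 1, 4/3, 2, 3, 4, 6, 12

-12, -6, -4, -3, -2, -4/3, -1, -2/3, -1/3, 1/3, 2/3, 1, 4/3, 2, 3, 4, 6, 12


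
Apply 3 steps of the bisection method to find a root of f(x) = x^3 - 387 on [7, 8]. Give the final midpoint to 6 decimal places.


f(x) = x^3 - 387
f(7) = -44 < 0
f(8) = 125 > 0

Step 1: midpoint = (7.000000 + 8.000000)/2 = 7.500000
  f(7.500000) = 34.875000
  f(mid) > 0, so root is in [7.000000, 7.500000]

Step 2: midpoint = (7.000000 + 7.500000)/2 = 7.250000
  f(7.250000) = -5.921875
  f(mid) < 0, so root is in [7.250000, 7.500000]

Step 3: midpoint = (7.250000 + 7.500000)/2 = 7.375000
  f(7.375000) = 14.130859
  f(mid) > 0, so root is in [7.250000, 7.375000]

midpoint = 7.375000


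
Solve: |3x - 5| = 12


An absolute value equation |expr| = 12 gives two cases:
Case 1: 3x - 5 = 12
  3x = 17, so x = 17/3
Case 2: 3x - 5 = -12
  3x = -7, so x = -7/3

x = -7/3, x = 17/3


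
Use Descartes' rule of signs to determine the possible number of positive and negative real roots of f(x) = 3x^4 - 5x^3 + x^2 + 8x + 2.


Descartes' rule of signs:

For positive roots, count sign changes in f(x) = 3x^4 - 5x^3 + x^2 + 8x + 2:
Signs of coefficients: +, -, +, +, +
Number of sign changes: 2
Possible positive real roots: 2, 0

For negative roots, examine f(-x) = 3x^4 + 5x^3 + x^2 - 8x + 2:
Signs of coefficients: +, +, +, -, +
Number of sign changes: 2
Possible negative real roots: 2, 0

Positive roots: 2 or 0; Negative roots: 2 or 0


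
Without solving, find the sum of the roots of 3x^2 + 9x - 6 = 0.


By Vieta's formulas for ax^2 + bx + c = 0:
  Sum of roots = -b/a
  Product of roots = c/a

Here a = 3, b = 9, c = -6
Sum = -(9)/3 = -3
Product = -6/3 = -2

Sum = -3


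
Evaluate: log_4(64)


We need the exponent such that 4^? = 64
4^3 = 64
Therefore log_4(64) = 3

3


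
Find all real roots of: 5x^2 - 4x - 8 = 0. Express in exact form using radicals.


Using the quadratic formula: x = (-b ± sqrt(b^2 - 4ac)) / (2a)
Here a = 5, b = -4, c = -8
Discriminant = b^2 - 4ac = (-4)^2 - 4(5)(-8) = 16 + 160 = 176
Since discriminant = 176 > 0, there are two real roots.
x = (4 ± 4*sqrt(11)) / 10
Simplifying: x = (2 ± 2*sqrt(11)) / 5
Numerically: x ≈ 1.7266 or x ≈ -0.9266

x = (2 + 2*sqrt(11)) / 5 or x = (2 - 2*sqrt(11)) / 5


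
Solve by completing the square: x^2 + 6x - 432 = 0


Start: x^2 + 6x - 432 = 0
Move constant: x^2 + 6x = 432
Half of 6 is 3, squared is 9
Add 9 to both sides: x^2 + 6x + 9 = 441
(x + 3)^2 = 441
x + 3 = ±21
x = -3 + 21 = 18 or x = -3 - 21 = -24

x = -24, x = 18


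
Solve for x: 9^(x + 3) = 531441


Express both sides with the same base.
531441 = 9^6
Since the bases match, equate exponents: x + 3 = 6
So x = 6 - (3) = 3

x = 3


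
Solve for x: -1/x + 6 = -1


Subtract 6 from both sides: -1/x = -7
Multiply both sides by x: -1 = -7 * x
Divide by -7: x = 1/7

x = 1/7


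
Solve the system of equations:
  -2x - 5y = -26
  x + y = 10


Using Cramer's rule:
Determinant D = (-2)(1) - (1)(-5) = -2 + 5 = 3
Dx = (-26)(1) - (10)(-5) = -26 + 50 = 24
Dy = (-2)(10) - (1)(-26) = -20 + 26 = 6
x = Dx/D = 24/3 = 8
y = Dy/D = 6/3 = 2

x = 8, y = 2


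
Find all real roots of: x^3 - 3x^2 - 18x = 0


The constant term is 0, so x = 0 is a root. Factor out x:
  x(x^2 - 3x - 18) = 0
Solve the quadratic x^2 - 3x - 18 = 0: discriminant = (-3)^2 - 4(1)(-18) = 9 + 72 = 81.
sqrt(81) = 9, so x = (3 ± 9)/2: x = 6 or x = -3.

x = -3, x = 0, x = 6


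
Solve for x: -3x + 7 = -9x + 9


Starting with: -3x + 7 = -9x + 9
Move all x terms to left: (-3 + 9)x = 9 - 7
Simplify: 6x = 2
Divide both sides by 6: x = 1/3

x = 1/3


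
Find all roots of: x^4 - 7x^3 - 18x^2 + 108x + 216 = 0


Let p(x) = x^4 - 7x^3 - 18x^2 + 108x + 216. By the rational root theorem (leading coefficient 1), any rational root is an integer divisor of 216: try ±1, ±2, ... in turn.
Test x = 1: value = 300 ≠ 0.
Test x = -1: value = 98 ≠ 0.
Test x = 2: value = 320 ≠ 0.
Test x = -2: value = 0 ✓, so (x + 2) is a factor.
Synthetic division by (x + 2): bring down 1; 1(-2) - 7 = -9; (-9)(-2) - 18 = 0; 0(-2) + 108 = 108; 108(-2) + 216 = 0 → quotient x^3 - 9x^2 + 108, remainder 0.
Continue with the quotient x^3 - 9x^2 + 108 (candidates must divide 108; re-test x = -2 first in case it repeats).
Test x = -2: value = 64 ≠ 0.
Test x = 3: value = 54 ≠ 0.
Test x = -3: value = 0 ✓, so (x + 3) is a factor.
Synthetic division by (x + 3): bring down 1; 1(-3) - 9 = -12; (-12)(-3) + 0 = 36; 36(-3) + 108 = 0 → quotient x^2 - 12x + 36, remainder 0.
Solve the quadratic x^2 - 12x + 36 = 0: discriminant = (-12)^2 - 4(1)(36) = 144 - 144 = 0.
Discriminant = 0, so a double root: x = 12/2 = 6.
Collecting all roots found:

x = -3, x = -2, x = 6 (multiplicity 2)


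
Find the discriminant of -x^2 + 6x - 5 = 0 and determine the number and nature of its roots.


For ax^2 + bx + c = 0, discriminant D = b^2 - 4ac
Here a = -1, b = 6, c = -5
D = (6)^2 - 4(-1)(-5) = 36 - 20 = 16

D = 16 > 0 and is a perfect square (sqrt = 4)
The equation has 2 distinct real rational roots.

Discriminant = 16, 2 distinct real rational roots


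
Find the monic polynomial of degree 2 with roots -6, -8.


A monic polynomial with roots -6, -8 is:
p(x) = (x + 6)(x + 8)
After multiplying by (x + 6): x + 6
After multiplying by (x + 8): x^2 + 14x + 48

x^2 + 14x + 48


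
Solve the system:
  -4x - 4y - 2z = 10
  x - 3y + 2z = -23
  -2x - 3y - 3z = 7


Using Cramer's rule. Expand each determinant along the first row.
D  = (-4)*[(-3)*(-3) - 2*(-3)] - (-4)*[1*(-3) - 2*(-2)] + (-2)*[1*(-3) - (-3)*(-2)]
  = (-4)*(15) - (-4)*(1) + (-2)*(-9) = -38
Dx = 10*[(-3)*(-3) - 2*(-3)] - (-4)*[(-23)*(-3) - 2*7] + (-2)*[(-23)*(-3) - (-3)*7]
  = 10*(15) - (-4)*(55) + (-2)*(90) = 190
Dy = (-4)*[(-23)*(-3) - 2*7] - 10*[1*(-3) - 2*(-2)] + (-2)*[1*7 - (-23)*(-2)]
  = (-4)*(55) - 10*(1) + (-2)*(-39) = -152
Dz = (-4)*[(-3)*7 - (-23)*(-3)] - (-4)*[1*7 - (-23)*(-2)] + 10*[1*(-3) - (-3)*(-2)]
  = (-4)*(-90) - (-4)*(-39) + 10*(-9) = 114
x = Dx/D = 190/-38 = -5, y = Dy/D = -152/-38 = 4, z = Dz/D = 114/-38 = -3
Check eq1: (-4)(-5) + (-4)(4) + (-2)(-3) = 10 = 10 ✓
Check eq2: (1)(-5) + (-3)(4) + (2)(-3) = -23 = -23 ✓
Check eq3: (-2)(-5) + (-3)(4) + (-3)(-3) = 7 = 7 ✓

x = -5, y = 4, z = -3


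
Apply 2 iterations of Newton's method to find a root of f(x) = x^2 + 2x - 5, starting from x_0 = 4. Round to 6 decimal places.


Newton's method: x_(n+1) = x_n - f(x_n)/f'(x_n)
f(x) = x^2 + 2x - 5
f'(x) = 2x + 2

Iteration 1:
  f(4.000000) = 19.000000
  f'(4.000000) = 10.000000
  x_1 = 4.000000 - (19.000000)/(10.000000) = 2.100000

Iteration 2:
  f(2.100000) = 3.610000
  f'(2.100000) = 6.200000
  x_2 = 2.100000 - (3.610000)/(6.200000) = 1.517742

x_2 = 1.517742


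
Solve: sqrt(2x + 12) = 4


Square both sides: 2x + 12 = 4^2 = 16
2x = 16 - 12 = 4
x = 2
Check: sqrt(2*2 + 12) = sqrt(16) = 4 ✓

x = 2


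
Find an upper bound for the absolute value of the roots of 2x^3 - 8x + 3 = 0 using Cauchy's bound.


Cauchy's bound: all roots r satisfy |r| <= 1 + max(|a_i/a_n|) for i = 0,...,n-1
where a_n is the leading coefficient.

Coefficients: [2, 0, -8, 3]
Leading coefficient a_n = 2
Ratios |a_i/a_n|: 0, 4, 3/2
Maximum ratio: 4
Cauchy's bound: |r| <= 1 + 4 = 5

Upper bound = 5


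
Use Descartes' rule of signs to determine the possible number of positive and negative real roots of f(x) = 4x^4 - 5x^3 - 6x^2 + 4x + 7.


Descartes' rule of signs:

For positive roots, count sign changes in f(x) = 4x^4 - 5x^3 - 6x^2 + 4x + 7:
Signs of coefficients: +, -, -, +, +
Number of sign changes: 2
Possible positive real roots: 2, 0

For negative roots, examine f(-x) = 4x^4 + 5x^3 - 6x^2 - 4x + 7:
Signs of coefficients: +, +, -, -, +
Number of sign changes: 2
Possible negative real roots: 2, 0

Positive roots: 2 or 0; Negative roots: 2 or 0


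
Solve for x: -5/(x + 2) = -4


Multiply both sides by (x + 2): -5 = -4(x + 2)
Distribute: -5 = -4x - 8
-4x = -5 + 8 = 3
x = -3/4

x = -3/4


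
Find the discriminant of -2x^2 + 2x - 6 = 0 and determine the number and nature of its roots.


For ax^2 + bx + c = 0, discriminant D = b^2 - 4ac
Here a = -2, b = 2, c = -6
D = (2)^2 - 4(-2)(-6) = 4 - 48 = -44

D = -44 < 0
The equation has no real roots (2 complex conjugate roots).

Discriminant = -44, no real roots (2 complex conjugate roots)


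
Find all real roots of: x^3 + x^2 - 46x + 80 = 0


Let p(x) = x^3 + x^2 - 46x + 80. By the rational root theorem (leading coefficient 1), any rational root is an integer divisor of 80: try ±1, ±2, ... in turn.
Test x = 1: value = 36 ≠ 0.
Test x = -1: value = 126 ≠ 0.
Test x = 2: value = 0 ✓, so (x - 2) is a factor.
Synthetic division by (x - 2): bring down 1; 1(2) + 1 = 3; 3(2) - 46 = -40; (-40)(2) + 80 = 0 → quotient x^2 + 3x - 40, remainder 0.
Solve the quadratic x^2 + 3x - 40 = 0: discriminant = 3^2 - 4(1)(-40) = 9 + 160 = 169.
sqrt(169) = 13, so x = (-3 ± 13)/2: x = 5 or x = -8.

x = -8, x = 2, x = 5


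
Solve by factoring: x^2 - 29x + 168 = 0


We need two numbers that multiply to 168 and add to -29.
Those numbers are -8 and -21 (since (-8) * (-21) = 168 and (-8) + (-21) = -29).
So x^2 - 29x + 168 = (x - 8)(x - 21) = 0
Setting each factor to zero: x = 8 or x = 21

x = 8, x = 21


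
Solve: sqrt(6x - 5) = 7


Square both sides: 6x - 5 = 7^2 = 49
6x = 49 + 5 = 54
x = 9
Check: sqrt(6*9 - 5) = sqrt(49) = 7 ✓

x = 9


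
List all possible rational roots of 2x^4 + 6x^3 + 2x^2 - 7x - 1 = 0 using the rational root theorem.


Rational root theorem: possible roots are ±p/q where:
  p divides the constant term (-1): p ∈ {1}
  q divides the leading coefficient (2): q ∈ {1, 2}

All possible rational roots: -1, -1/2, 1/2, 1

-1, -1/2, 1/2, 1


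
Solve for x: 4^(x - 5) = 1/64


Express both sides with the same base.
1/64 = 4^(-3)
Since the bases match, equate exponents: x - 5 = -3
So x = -3 - (-5) = 2

x = 2


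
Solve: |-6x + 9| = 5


An absolute value equation |expr| = 5 gives two cases:
Case 1: -6x + 9 = 5
  -6x = -4, so x = 2/3
Case 2: -6x + 9 = -5
  -6x = -14, so x = 7/3

x = 2/3, x = 7/3


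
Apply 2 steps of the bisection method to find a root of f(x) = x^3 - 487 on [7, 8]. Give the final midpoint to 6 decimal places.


f(x) = x^3 - 487
f(7) = -144 < 0
f(8) = 25 > 0

Step 1: midpoint = (7.000000 + 8.000000)/2 = 7.500000
  f(7.500000) = -65.125000
  f(mid) < 0, so root is in [7.500000, 8.000000]

Step 2: midpoint = (7.500000 + 8.000000)/2 = 7.750000
  f(7.750000) = -21.515625
  f(mid) < 0, so root is in [7.750000, 8.000000]

midpoint = 7.750000


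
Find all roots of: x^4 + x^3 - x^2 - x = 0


The constant term is 0, so x = 0 is a root. Factor out x:
  x^3 + x^2 - x - 1 = 0
Let p(x) = x^3 + x^2 - x - 1. By the rational root theorem (leading coefficient 1), any rational root is an integer divisor of 1: try ±1, ±2, ... in turn.
Test x = 1: value = 0 ✓, so (x - 1) is a factor.
Synthetic division by (x - 1): bring down 1; 1(1) + 1 = 2; 2(1) - 1 = 1; 1(1) - 1 = 0 → quotient x^2 + 2x + 1, remainder 0.
Solve the quadratic x^2 + 2x + 1 = 0: discriminant = 2^2 - 4(1)(1) = 4 - 4 = 0.
Discriminant = 0, so a double root: x = -2/2 = -1.
Collecting all roots found:

x = -1 (multiplicity 2), x = 0, x = 1


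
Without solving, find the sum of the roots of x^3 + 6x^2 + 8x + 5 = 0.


By Vieta's formulas for x^3 + bx^2 + cx + d = 0:
  r1 + r2 + r3 = -b/a = -6
  r1*r2 + r1*r3 + r2*r3 = c/a = 8
  r1*r2*r3 = -d/a = -5


Sum = -6


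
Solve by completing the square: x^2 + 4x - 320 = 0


Start: x^2 + 4x - 320 = 0
Move constant: x^2 + 4x = 320
Half of 4 is 2, squared is 4
Add 4 to both sides: x^2 + 4x + 4 = 324
(x + 2)^2 = 324
x + 2 = ±18
x = -2 + 18 = 16 or x = -2 - 18 = -20

x = -20, x = 16


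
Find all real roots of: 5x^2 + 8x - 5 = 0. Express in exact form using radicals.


Using the quadratic formula: x = (-b ± sqrt(b^2 - 4ac)) / (2a)
Here a = 5, b = 8, c = -5
Discriminant = b^2 - 4ac = 8^2 - 4(5)(-5) = 64 + 100 = 164
Since discriminant = 164 > 0, there are two real roots.
x = (-8 ± 2*sqrt(41)) / 10
Simplifying: x = (-4 ± sqrt(41)) / 5
Numerically: x ≈ 0.4806 or x ≈ -2.0806

x = (-4 + sqrt(41)) / 5 or x = (-4 - sqrt(41)) / 5


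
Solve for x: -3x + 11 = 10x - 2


Starting with: -3x + 11 = 10x - 2
Move all x terms to left: (-3 - 10)x = -2 - 11
Simplify: -13x = -13
Divide both sides by -13: x = 1

x = 1


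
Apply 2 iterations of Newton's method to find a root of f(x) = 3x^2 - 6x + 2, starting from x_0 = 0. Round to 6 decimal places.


Newton's method: x_(n+1) = x_n - f(x_n)/f'(x_n)
f(x) = 3x^2 - 6x + 2
f'(x) = 6x - 6

Iteration 1:
  f(0.000000) = 2.000000
  f'(0.000000) = -6.000000
  x_1 = 0.000000 - (2.000000)/(-6.000000) = 0.333333

Iteration 2:
  f(0.333333) = 0.333333
  f'(0.333333) = -4.000000
  x_2 = 0.333333 - (0.333333)/(-4.000000) = 0.416667

x_2 = 0.416667


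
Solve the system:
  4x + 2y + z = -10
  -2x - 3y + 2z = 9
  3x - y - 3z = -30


Using Cramer's rule. Expand each determinant along the first row.
D  = 4*[(-3)*(-3) - 2*(-1)] - 2*[(-2)*(-3) - 2*3] + 1*[(-2)*(-1) - (-3)*3]
  = 4*(11) - 2*(0) + 1*(11) = 55
Dx = (-10)*[(-3)*(-3) - 2*(-1)] - 2*[9*(-3) - 2*(-30)] + 1*[9*(-1) - (-3)*(-30)]
  = (-10)*(11) - 2*(33) + 1*(-99) = -275
Dy = 4*[9*(-3) - 2*(-30)] - (-10)*[(-2)*(-3) - 2*3] + 1*[(-2)*(-30) - 9*3]
  = 4*(33) - (-10)*(0) + 1*(33) = 165
Dz = 4*[(-3)*(-30) - 9*(-1)] - 2*[(-2)*(-30) - 9*3] + (-10)*[(-2)*(-1) - (-3)*3]
  = 4*(99) - 2*(33) + (-10)*(11) = 220
x = Dx/D = -275/55 = -5, y = Dy/D = 165/55 = 3, z = Dz/D = 220/55 = 4
Check eq1: (4)(-5) + (2)(3) + (1)(4) = -10 = -10 ✓
Check eq2: (-2)(-5) + (-3)(3) + (2)(4) = 9 = 9 ✓
Check eq3: (3)(-5) + (-1)(3) + (-3)(4) = -30 = -30 ✓

x = -5, y = 3, z = 4


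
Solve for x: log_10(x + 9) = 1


Convert to exponential form: x + 9 = 10^1 = 10
x = 10 - 9 = 1
Check: log_10(1 + 9) = log_10(10) = log_10(10) = 1 ✓

x = 1


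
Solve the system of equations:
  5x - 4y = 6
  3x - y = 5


Using Cramer's rule:
Determinant D = (5)(-1) - (3)(-4) = -5 + 12 = 7
Dx = (6)(-1) - (5)(-4) = -6 + 20 = 14
Dy = (5)(5) - (3)(6) = 25 - 18 = 7
x = Dx/D = 14/7 = 2
y = Dy/D = 7/7 = 1

x = 2, y = 1


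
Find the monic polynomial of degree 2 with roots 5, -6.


A monic polynomial with roots 5, -6 is:
p(x) = (x - 5)(x + 6)
After multiplying by (x - 5): x - 5
After multiplying by (x + 6): x^2 + x - 30

x^2 + x - 30


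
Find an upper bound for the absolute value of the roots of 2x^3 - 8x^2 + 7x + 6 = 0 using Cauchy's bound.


Cauchy's bound: all roots r satisfy |r| <= 1 + max(|a_i/a_n|) for i = 0,...,n-1
where a_n is the leading coefficient.

Coefficients: [2, -8, 7, 6]
Leading coefficient a_n = 2
Ratios |a_i/a_n|: 4, 7/2, 3
Maximum ratio: 4
Cauchy's bound: |r| <= 1 + 4 = 5

Upper bound = 5


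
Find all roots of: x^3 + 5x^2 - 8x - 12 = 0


Let p(x) = x^3 + 5x^2 - 8x - 12. By the rational root theorem (leading coefficient 1), any rational root is an integer divisor of 12: try ±1, ±2, ... in turn.
Test x = 1: value = -14 ≠ 0.
Test x = -1: value = 0 ✓, so (x + 1) is a factor.
Synthetic division by (x + 1): bring down 1; 1(-1) + 5 = 4; 4(-1) - 8 = -12; (-12)(-1) - 12 = 0 → quotient x^2 + 4x - 12, remainder 0.
Solve the quadratic x^2 + 4x - 12 = 0: discriminant = 4^2 - 4(1)(-12) = 16 + 48 = 64.
sqrt(64) = 8, so x = (-4 ± 8)/2: x = 2 or x = -6.
Collecting all roots found:

x = -6, x = -1, x = 2


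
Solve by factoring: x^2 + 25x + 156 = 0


We need two numbers that multiply to 156 and add to 25.
Those numbers are 12 and 13 (since 12 * 13 = 156 and 12 + 13 = 25).
So x^2 + 25x + 156 = (x + 12)(x + 13) = 0
Setting each factor to zero: x = -12 or x = -13

x = -13, x = -12


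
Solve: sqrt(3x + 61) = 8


Square both sides: 3x + 61 = 8^2 = 64
3x = 64 - 61 = 3
x = 1
Check: sqrt(3*1 + 61) = sqrt(64) = 8 ✓

x = 1


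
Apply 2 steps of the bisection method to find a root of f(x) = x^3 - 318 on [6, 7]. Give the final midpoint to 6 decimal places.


f(x) = x^3 - 318
f(6) = -102 < 0
f(7) = 25 > 0

Step 1: midpoint = (6.000000 + 7.000000)/2 = 6.500000
  f(6.500000) = -43.375000
  f(mid) < 0, so root is in [6.500000, 7.000000]

Step 2: midpoint = (6.500000 + 7.000000)/2 = 6.750000
  f(6.750000) = -10.453125
  f(mid) < 0, so root is in [6.750000, 7.000000]

midpoint = 6.750000


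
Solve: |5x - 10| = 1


An absolute value equation |expr| = 1 gives two cases:
Case 1: 5x - 10 = 1
  5x = 11, so x = 11/5
Case 2: 5x - 10 = -1
  5x = 9, so x = 9/5

x = 9/5, x = 11/5


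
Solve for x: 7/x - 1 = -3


Subtract -1 from both sides: 7/x = -2
Multiply both sides by x: 7 = -2 * x
Divide by -2: x = -7/2

x = -7/2


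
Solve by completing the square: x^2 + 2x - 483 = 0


Start: x^2 + 2x - 483 = 0
Move constant: x^2 + 2x = 483
Half of 2 is 1, squared is 1
Add 1 to both sides: x^2 + 2x + 1 = 484
(x + 1)^2 = 484
x + 1 = ±22
x = -1 + 22 = 21 or x = -1 - 22 = -23

x = -23, x = 21


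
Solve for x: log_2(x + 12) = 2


Convert to exponential form: x + 12 = 2^2 = 4
x = 4 - 12 = -8
Check: log_2(-8 + 12) = log_2(4) = log_2(4) = 2 ✓

x = -8


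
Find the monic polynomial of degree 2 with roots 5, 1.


A monic polynomial with roots 5, 1 is:
p(x) = (x - 5)(x - 1)
After multiplying by (x - 5): x - 5
After multiplying by (x - 1): x^2 - 6x + 5

x^2 - 6x + 5


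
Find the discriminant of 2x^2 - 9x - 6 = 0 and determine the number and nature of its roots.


For ax^2 + bx + c = 0, discriminant D = b^2 - 4ac
Here a = 2, b = -9, c = -6
D = (-9)^2 - 4(2)(-6) = 81 + 48 = 129

D = 129 > 0 but not a perfect square
The equation has 2 distinct real irrational roots.

Discriminant = 129, 2 distinct real irrational roots


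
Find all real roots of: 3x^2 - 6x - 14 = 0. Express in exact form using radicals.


Using the quadratic formula: x = (-b ± sqrt(b^2 - 4ac)) / (2a)
Here a = 3, b = -6, c = -14
Discriminant = b^2 - 4ac = (-6)^2 - 4(3)(-14) = 36 + 168 = 204
Since discriminant = 204 > 0, there are two real roots.
x = (6 ± 2*sqrt(51)) / 6
Simplifying: x = (3 ± sqrt(51)) / 3
Numerically: x ≈ 3.3805 or x ≈ -1.3805

x = (3 + sqrt(51)) / 3 or x = (3 - sqrt(51)) / 3


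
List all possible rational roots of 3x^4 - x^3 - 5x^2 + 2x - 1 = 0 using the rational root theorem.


Rational root theorem: possible roots are ±p/q where:
  p divides the constant term (-1): p ∈ {1}
  q divides the leading coefficient (3): q ∈ {1, 3}

All possible rational roots: -1, -1/3, 1/3, 1

-1, -1/3, 1/3, 1


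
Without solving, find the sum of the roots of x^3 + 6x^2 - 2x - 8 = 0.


By Vieta's formulas for x^3 + bx^2 + cx + d = 0:
  r1 + r2 + r3 = -b/a = -6
  r1*r2 + r1*r3 + r2*r3 = c/a = -2
  r1*r2*r3 = -d/a = 8


Sum = -6


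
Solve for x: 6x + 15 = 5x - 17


Starting with: 6x + 15 = 5x - 17
Move all x terms to left: (6 - 5)x = -17 - 15
Simplify: x = -32
Divide both sides by 1: x = -32

x = -32


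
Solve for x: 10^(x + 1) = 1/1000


Express both sides with the same base.
1/1000 = 10^(-3)
Since the bases match, equate exponents: x + 1 = -3
So x = -3 - (1) = -4

x = -4


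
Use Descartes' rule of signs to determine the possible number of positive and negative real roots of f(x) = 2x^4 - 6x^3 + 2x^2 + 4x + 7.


Descartes' rule of signs:

For positive roots, count sign changes in f(x) = 2x^4 - 6x^3 + 2x^2 + 4x + 7:
Signs of coefficients: +, -, +, +, +
Number of sign changes: 2
Possible positive real roots: 2, 0

For negative roots, examine f(-x) = 2x^4 + 6x^3 + 2x^2 - 4x + 7:
Signs of coefficients: +, +, +, -, +
Number of sign changes: 2
Possible negative real roots: 2, 0

Positive roots: 2 or 0; Negative roots: 2 or 0


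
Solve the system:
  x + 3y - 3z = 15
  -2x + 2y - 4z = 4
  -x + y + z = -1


Using Cramer's rule. Expand each determinant along the first row.
D  = 1*[2*1 - (-4)*1] - 3*[(-2)*1 - (-4)*(-1)] + (-3)*[(-2)*1 - 2*(-1)]
  = 1*(6) - 3*(-6) + (-3)*(0) = 24
Dx = 15*[2*1 - (-4)*1] - 3*[4*1 - (-4)*(-1)] + (-3)*[4*1 - 2*(-1)]
  = 15*(6) - 3*(0) + (-3)*(6) = 72
Dy = 1*[4*1 - (-4)*(-1)] - 15*[(-2)*1 - (-4)*(-1)] + (-3)*[(-2)*(-1) - 4*(-1)]
  = 1*(0) - 15*(-6) + (-3)*(6) = 72
Dz = 1*[2*(-1) - 4*1] - 3*[(-2)*(-1) - 4*(-1)] + 15*[(-2)*1 - 2*(-1)]
  = 1*(-6) - 3*(6) + 15*(0) = -24
x = Dx/D = 72/24 = 3, y = Dy/D = 72/24 = 3, z = Dz/D = -24/24 = -1
Check eq1: (1)(3) + (3)(3) + (-3)(-1) = 15 = 15 ✓
Check eq2: (-2)(3) + (2)(3) + (-4)(-1) = 4 = 4 ✓
Check eq3: (-1)(3) + (1)(3) + (1)(-1) = -1 = -1 ✓

x = 3, y = 3, z = -1


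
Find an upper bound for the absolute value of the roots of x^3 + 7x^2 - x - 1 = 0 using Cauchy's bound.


Cauchy's bound: all roots r satisfy |r| <= 1 + max(|a_i/a_n|) for i = 0,...,n-1
where a_n is the leading coefficient.

Coefficients: [1, 7, -1, -1]
Leading coefficient a_n = 1
Ratios |a_i/a_n|: 7, 1, 1
Maximum ratio: 7
Cauchy's bound: |r| <= 1 + 7 = 8

Upper bound = 8


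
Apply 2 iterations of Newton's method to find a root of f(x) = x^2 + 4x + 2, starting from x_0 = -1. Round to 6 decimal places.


Newton's method: x_(n+1) = x_n - f(x_n)/f'(x_n)
f(x) = x^2 + 4x + 2
f'(x) = 2x + 4

Iteration 1:
  f(-1.000000) = -1.000000
  f'(-1.000000) = 2.000000
  x_1 = -1.000000 - (-1.000000)/(2.000000) = -0.500000

Iteration 2:
  f(-0.500000) = 0.250000
  f'(-0.500000) = 3.000000
  x_2 = -0.500000 - (0.250000)/(3.000000) = -0.583333

x_2 = -0.583333


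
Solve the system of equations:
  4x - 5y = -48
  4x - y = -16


Using Cramer's rule:
Determinant D = (4)(-1) - (4)(-5) = -4 + 20 = 16
Dx = (-48)(-1) - (-16)(-5) = 48 - 80 = -32
Dy = (4)(-16) - (4)(-48) = -64 + 192 = 128
x = Dx/D = -32/16 = -2
y = Dy/D = 128/16 = 8

x = -2, y = 8


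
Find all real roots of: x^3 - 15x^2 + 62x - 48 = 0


Let p(x) = x^3 - 15x^2 + 62x - 48. By the rational root theorem (leading coefficient 1), any rational root is an integer divisor of 48: try ±1, ±2, ... in turn.
Test x = 1: value = 0 ✓, so (x - 1) is a factor.
Synthetic division by (x - 1): bring down 1; 1(1) - 15 = -14; (-14)(1) + 62 = 48; 48(1) - 48 = 0 → quotient x^2 - 14x + 48, remainder 0.
Solve the quadratic x^2 - 14x + 48 = 0: discriminant = (-14)^2 - 4(1)(48) = 196 - 192 = 4.
sqrt(4) = 2, so x = (14 ± 2)/2: x = 8 or x = 6.

x = 1, x = 6, x = 8


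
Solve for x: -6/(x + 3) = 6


Multiply both sides by (x + 3): -6 = 6(x + 3)
Distribute: -6 = 6x + 18
6x = -6 - 18 = -24
x = -4

x = -4


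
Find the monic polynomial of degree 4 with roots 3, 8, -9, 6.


A monic polynomial with roots 3, 8, -9, 6 is:
p(x) = (x - 3)(x - 8)(x + 9)(x - 6)
After multiplying by (x - 3): x - 3
After multiplying by (x - 8): x^2 - 11x + 24
After multiplying by (x + 9): x^3 - 2x^2 - 75x + 216
After multiplying by (x - 6): x^4 - 8x^3 - 63x^2 + 666x - 1296

x^4 - 8x^3 - 63x^2 + 666x - 1296


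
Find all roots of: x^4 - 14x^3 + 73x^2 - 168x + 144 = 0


Let p(x) = x^4 - 14x^3 + 73x^2 - 168x + 144. By the rational root theorem (leading coefficient 1), any rational root is an integer divisor of 144: try ±1, ±2, ... in turn.
Test x = 1: value = 36 ≠ 0.
Test x = -1: value = 400 ≠ 0.
Test x = 2: value = 4 ≠ 0.
Test x = -2: value = 900 ≠ 0.
Test x = 3: value = 0 ✓, so (x - 3) is a factor.
Synthetic division by (x - 3): bring down 1; 1(3) - 14 = -11; (-11)(3) + 73 = 40; 40(3) - 168 = -48; (-48)(3) + 144 = 0 → quotient x^3 - 11x^2 + 40x - 48, remainder 0.
Continue with the quotient x^3 - 11x^2 + 40x - 48 (candidates must divide 48; re-test x = 3 first in case it repeats).
Test x = 3: value = 0 ✓, so (x - 3) is a factor.
Synthetic division by (x - 3): bring down 1; 1(3) - 11 = -8; (-8)(3) + 40 = 16; 16(3) - 48 = 0 → quotient x^2 - 8x + 16, remainder 0.
Solve the quadratic x^2 - 8x + 16 = 0: discriminant = (-8)^2 - 4(1)(16) = 64 - 64 = 0.
Discriminant = 0, so a double root: x = 8/2 = 4.
Collecting all roots found:

x = 3 (multiplicity 2), x = 4 (multiplicity 2)


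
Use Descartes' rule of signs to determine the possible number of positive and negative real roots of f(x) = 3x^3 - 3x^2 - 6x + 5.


Descartes' rule of signs:

For positive roots, count sign changes in f(x) = 3x^3 - 3x^2 - 6x + 5:
Signs of coefficients: +, -, -, +
Number of sign changes: 2
Possible positive real roots: 2, 0

For negative roots, examine f(-x) = -3x^3 - 3x^2 + 6x + 5:
Signs of coefficients: -, -, +, +
Number of sign changes: 1
Possible negative real roots: 1

Positive roots: 2 or 0; Negative roots: 1


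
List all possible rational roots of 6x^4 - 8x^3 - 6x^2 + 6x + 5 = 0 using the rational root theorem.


Rational root theorem: possible roots are ±p/q where:
  p divides the constant term (5): p ∈ {1, 5}
  q divides the leading coefficient (6): q ∈ {1, 2, 3, 6}

All possible rational roots: -5, -5/2, -5/3, -1, -5/6, -1/2, -1/3, -1/6, 1/6, 1/3, 1/2, 5/6, 1, 5/3, 5/2, 5

-5, -5/2, -5/3, -1, -5/6, -1/2, -1/3, -1/6, 1/6, 1/3, 1/2, 5/6, 1, 5/3, 5/2, 5


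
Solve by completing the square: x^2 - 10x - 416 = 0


Start: x^2 - 10x - 416 = 0
Move constant: x^2 - 10x = 416
Half of -10 is -5, squared is 25
Add 25 to both sides: x^2 - 10x + 25 = 441
(x - 5)^2 = 441
x - 5 = ±21
x = 5 + 21 = 26 or x = 5 - 21 = -16

x = -16, x = 26


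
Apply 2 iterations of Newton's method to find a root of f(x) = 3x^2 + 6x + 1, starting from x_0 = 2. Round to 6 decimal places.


Newton's method: x_(n+1) = x_n - f(x_n)/f'(x_n)
f(x) = 3x^2 + 6x + 1
f'(x) = 6x + 6

Iteration 1:
  f(2.000000) = 25.000000
  f'(2.000000) = 18.000000
  x_1 = 2.000000 - (25.000000)/(18.000000) = 0.611111

Iteration 2:
  f(0.611111) = 5.787037
  f'(0.611111) = 9.666667
  x_2 = 0.611111 - (5.787037)/(9.666667) = 0.012452

x_2 = 0.012452


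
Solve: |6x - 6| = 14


An absolute value equation |expr| = 14 gives two cases:
Case 1: 6x - 6 = 14
  6x = 20, so x = 10/3
Case 2: 6x - 6 = -14
  6x = -8, so x = -4/3

x = -4/3, x = 10/3


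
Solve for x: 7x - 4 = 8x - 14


Starting with: 7x - 4 = 8x - 14
Move all x terms to left: (7 - 8)x = -14 + 4
Simplify: -x = -10
Divide both sides by -1: x = 10

x = 10


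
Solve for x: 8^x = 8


Express both sides with the same base.
8 = 8^1
Since the bases match: x = 1

x = 1


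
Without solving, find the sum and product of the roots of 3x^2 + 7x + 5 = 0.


By Vieta's formulas for ax^2 + bx + c = 0:
  Sum of roots = -b/a
  Product of roots = c/a

Here a = 3, b = 7, c = 5
Sum = -(7)/3 = -7/3
Product = 5/3 = 5/3

Sum = -7/3, Product = 5/3


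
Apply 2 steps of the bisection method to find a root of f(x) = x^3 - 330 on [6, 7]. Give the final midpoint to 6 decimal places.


f(x) = x^3 - 330
f(6) = -114 < 0
f(7) = 13 > 0

Step 1: midpoint = (6.000000 + 7.000000)/2 = 6.500000
  f(6.500000) = -55.375000
  f(mid) < 0, so root is in [6.500000, 7.000000]

Step 2: midpoint = (6.500000 + 7.000000)/2 = 6.750000
  f(6.750000) = -22.453125
  f(mid) < 0, so root is in [6.750000, 7.000000]

midpoint = 6.750000


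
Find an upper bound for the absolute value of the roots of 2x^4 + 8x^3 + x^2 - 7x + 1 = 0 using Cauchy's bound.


Cauchy's bound: all roots r satisfy |r| <= 1 + max(|a_i/a_n|) for i = 0,...,n-1
where a_n is the leading coefficient.

Coefficients: [2, 8, 1, -7, 1]
Leading coefficient a_n = 2
Ratios |a_i/a_n|: 4, 1/2, 7/2, 1/2
Maximum ratio: 4
Cauchy's bound: |r| <= 1 + 4 = 5

Upper bound = 5


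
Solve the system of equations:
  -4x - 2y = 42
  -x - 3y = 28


Using Cramer's rule:
Determinant D = (-4)(-3) - (-1)(-2) = 12 - 2 = 10
Dx = (42)(-3) - (28)(-2) = -126 + 56 = -70
Dy = (-4)(28) - (-1)(42) = -112 + 42 = -70
x = Dx/D = -70/10 = -7
y = Dy/D = -70/10 = -7

x = -7, y = -7


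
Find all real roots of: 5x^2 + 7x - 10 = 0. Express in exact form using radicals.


Using the quadratic formula: x = (-b ± sqrt(b^2 - 4ac)) / (2a)
Here a = 5, b = 7, c = -10
Discriminant = b^2 - 4ac = 7^2 - 4(5)(-10) = 49 + 200 = 249
Since discriminant = 249 > 0, there are two real roots.
x = (-7 ± sqrt(249)) / 10
Numerically: x ≈ 0.8780 or x ≈ -2.2780

x = (-7 + sqrt(249)) / 10 or x = (-7 - sqrt(249)) / 10


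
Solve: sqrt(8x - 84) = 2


Square both sides: 8x - 84 = 2^2 = 4
8x = 4 + 84 = 88
x = 11
Check: sqrt(8*11 - 84) = sqrt(4) = 2 ✓

x = 11


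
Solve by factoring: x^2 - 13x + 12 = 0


We need two numbers that multiply to 12 and add to -13.
Those numbers are -12 and -1 (since (-12) * (-1) = 12 and (-12) + (-1) = -13).
So x^2 - 13x + 12 = (x - 12)(x - 1) = 0
Setting each factor to zero: x = 12 or x = 1

x = 1, x = 12


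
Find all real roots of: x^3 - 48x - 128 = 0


Let p(x) = x^3 - 48x - 128. By the rational root theorem (leading coefficient 1), any rational root is an integer divisor of 128: try ±1, ±2, ... in turn.
Test x = 1: value = -175 ≠ 0.
Test x = -1: value = -81 ≠ 0.
Test x = 2: value = -216 ≠ 0.
Test x = -2: value = -40 ≠ 0.
Test x = 4: value = -256 ≠ 0.
Test x = -4: value = 0 ✓, so (x + 4) is a factor.
Synthetic division by (x + 4): bring down 1; 1(-4) + 0 = -4; (-4)(-4) - 48 = -32; (-32)(-4) - 128 = 0 → quotient x^2 - 4x - 32, remainder 0.
Solve the quadratic x^2 - 4x - 32 = 0: discriminant = (-4)^2 - 4(1)(-32) = 16 + 128 = 144.
sqrt(144) = 12, so x = (4 ± 12)/2: x = 8 or x = -4.

x = -4 (multiplicity 2), x = 8


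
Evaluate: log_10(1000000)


We need the exponent such that 10^? = 1000000
10^6 = 1000000
Therefore log_10(1000000) = 6

6


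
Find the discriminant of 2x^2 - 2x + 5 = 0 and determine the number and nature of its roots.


For ax^2 + bx + c = 0, discriminant D = b^2 - 4ac
Here a = 2, b = -2, c = 5
D = (-2)^2 - 4(2)(5) = 4 - 40 = -36

D = -36 < 0
The equation has no real roots (2 complex conjugate roots).

Discriminant = -36, no real roots (2 complex conjugate roots)


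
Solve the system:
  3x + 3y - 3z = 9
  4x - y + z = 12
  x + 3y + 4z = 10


Using Cramer's rule. Expand each determinant along the first row.
D  = 3*[(-1)*4 - 1*3] - 3*[4*4 - 1*1] + (-3)*[4*3 - (-1)*1]
  = 3*(-7) - 3*(15) + (-3)*(13) = -105
Dx = 9*[(-1)*4 - 1*3] - 3*[12*4 - 1*10] + (-3)*[12*3 - (-1)*10]
  = 9*(-7) - 3*(38) + (-3)*(46) = -315
Dy = 3*[12*4 - 1*10] - 9*[4*4 - 1*1] + (-3)*[4*10 - 12*1]
  = 3*(38) - 9*(15) + (-3)*(28) = -105
Dz = 3*[(-1)*10 - 12*3] - 3*[4*10 - 12*1] + 9*[4*3 - (-1)*1]
  = 3*(-46) - 3*(28) + 9*(13) = -105
x = Dx/D = -315/-105 = 3, y = Dy/D = -105/-105 = 1, z = Dz/D = -105/-105 = 1
Check eq1: (3)(3) + (3)(1) + (-3)(1) = 9 = 9 ✓
Check eq2: (4)(3) + (-1)(1) + (1)(1) = 12 = 12 ✓
Check eq3: (1)(3) + (3)(1) + (4)(1) = 10 = 10 ✓

x = 3, y = 1, z = 1
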